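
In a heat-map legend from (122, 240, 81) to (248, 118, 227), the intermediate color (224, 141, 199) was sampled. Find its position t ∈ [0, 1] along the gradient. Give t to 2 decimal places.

Invert the lerp on the B channel (largest span, 146): t = (199 − 81) / (227 − 81) = 118/146 = 0.80822.
Check on R: (224 − 122)/(248 − 122) = 0.8095 ✓

0.81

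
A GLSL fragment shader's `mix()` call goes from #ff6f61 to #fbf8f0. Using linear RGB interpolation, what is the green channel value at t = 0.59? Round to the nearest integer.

G₁ = 111 (from #ff6f61), G₂ = 248 (from #fbf8f0).
G = 111 + 0.59 × (248 − 111) = 191.83 → 192

192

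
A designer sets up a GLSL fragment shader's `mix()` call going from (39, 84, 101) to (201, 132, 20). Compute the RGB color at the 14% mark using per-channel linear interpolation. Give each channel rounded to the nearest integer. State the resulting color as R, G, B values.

(62, 91, 90)

14% corresponds to t = 0.14.
R = 39 + 0.14 × (201 − 39) = 39 + 0.14 × 162 = 61.68 → 62
G = 84 + 0.14 × (132 − 84) = 84 + 0.14 × 48 = 90.72 → 91
B = 101 + 0.14 × (20 − 101) = 101 + 0.14 × -81 = 89.66 → 90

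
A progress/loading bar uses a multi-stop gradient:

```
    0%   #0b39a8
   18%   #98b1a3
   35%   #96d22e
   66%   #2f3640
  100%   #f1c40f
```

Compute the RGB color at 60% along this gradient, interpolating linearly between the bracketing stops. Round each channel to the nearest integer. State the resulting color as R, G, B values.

60% lies between the 35% and 66% stops, so the local fraction is t = (60 − 35)/(66 − 35) = 25/31 ≈ 0.8065.
#96d22e → (150, 210, 46); #2f3640 → (47, 54, 64).
R = 150 + 0.8065 × (47 − 150) = 66.93 → 67
G = 210 + 0.8065 × (54 − 210) = 84.186 → 84
B = 46 + 0.8065 × (64 − 46) = 60.517 → 61

(67, 84, 61)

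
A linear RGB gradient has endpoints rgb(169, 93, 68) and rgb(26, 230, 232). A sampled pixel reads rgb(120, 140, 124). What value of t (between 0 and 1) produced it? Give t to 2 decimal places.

0.34

Invert the lerp on the B channel (largest span, 164): t = (124 − 68) / (232 − 68) = 56/164 = 0.34146.
Check on R: (120 − 169)/(26 − 169) = 0.3427 ✓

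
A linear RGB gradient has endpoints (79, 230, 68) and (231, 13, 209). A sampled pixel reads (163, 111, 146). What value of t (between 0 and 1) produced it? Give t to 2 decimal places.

Invert the lerp on the G channel (largest span, 217): t = (111 − 230) / (13 − 230) = -119/-217 = 0.54839.
Check on R: (163 − 79)/(231 − 79) = 0.5526 ✓

0.55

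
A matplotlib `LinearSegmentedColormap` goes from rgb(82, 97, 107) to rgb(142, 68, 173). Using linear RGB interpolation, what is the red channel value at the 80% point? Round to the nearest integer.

R = 82 + 0.8 × (142 − 82) = 130 → 130

130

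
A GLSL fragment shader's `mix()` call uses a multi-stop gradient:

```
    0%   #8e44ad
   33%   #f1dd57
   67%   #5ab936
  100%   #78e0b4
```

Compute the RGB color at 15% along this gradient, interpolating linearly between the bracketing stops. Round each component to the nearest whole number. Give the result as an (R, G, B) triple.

(187, 138, 134)

15% lies between the 0% and 33% stops, so the local fraction is t = (15 − 0)/(33 − 0) = 15/33 ≈ 0.4545.
#8e44ad → (142, 68, 173); #f1dd57 → (241, 221, 87).
R = 142 + 0.4545 × (241 − 142) = 186.995 → 187
G = 68 + 0.4545 × (221 − 68) = 137.538 → 138
B = 173 + 0.4545 × (87 − 173) = 133.913 → 134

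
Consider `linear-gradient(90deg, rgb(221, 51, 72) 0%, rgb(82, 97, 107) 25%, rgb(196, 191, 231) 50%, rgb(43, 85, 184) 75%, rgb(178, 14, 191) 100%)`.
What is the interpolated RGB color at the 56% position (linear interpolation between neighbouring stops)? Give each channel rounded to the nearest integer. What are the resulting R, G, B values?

(159, 166, 220)

56% lies between the 50% and 75% stops, so the local fraction is t = (56 − 50)/(75 − 50) = 6/25 ≈ 0.24.
R = 196 + 0.24 × (43 − 196) = 159.28 → 159
G = 191 + 0.24 × (85 − 191) = 165.56 → 166
B = 231 + 0.24 × (184 − 231) = 219.72 → 220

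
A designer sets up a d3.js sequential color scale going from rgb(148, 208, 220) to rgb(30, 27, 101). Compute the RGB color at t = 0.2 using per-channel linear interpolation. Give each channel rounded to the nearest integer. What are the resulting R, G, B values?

(124, 172, 196)

R = 148 + 0.2 × (30 − 148) = 148 + 0.2 × -118 = 124.4 → 124
G = 208 + 0.2 × (27 − 208) = 208 + 0.2 × -181 = 171.8 → 172
B = 220 + 0.2 × (101 − 220) = 220 + 0.2 × -119 = 196.2 → 196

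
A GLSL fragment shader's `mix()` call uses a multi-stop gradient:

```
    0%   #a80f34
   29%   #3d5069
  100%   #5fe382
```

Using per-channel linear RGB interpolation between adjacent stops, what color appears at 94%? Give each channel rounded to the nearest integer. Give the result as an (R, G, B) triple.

(92, 215, 128)

94% lies between the 29% and 100% stops, so the local fraction is t = (94 − 29)/(100 − 29) = 65/71 ≈ 0.9155.
#3d5069 → (61, 80, 105); #5fe382 → (95, 227, 130).
R = 61 + 0.9155 × (95 − 61) = 92.127 → 92
G = 80 + 0.9155 × (227 − 80) = 214.578 → 215
B = 105 + 0.9155 × (130 − 105) = 127.888 → 128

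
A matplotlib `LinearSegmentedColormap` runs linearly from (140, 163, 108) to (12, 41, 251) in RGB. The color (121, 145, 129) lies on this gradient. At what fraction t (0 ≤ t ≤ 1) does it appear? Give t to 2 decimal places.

0.15

Invert the lerp on the B channel (largest span, 143): t = (129 − 108) / (251 − 108) = 21/143 = 0.14685.
Check on R: (121 − 140)/(12 − 140) = 0.1484 ✓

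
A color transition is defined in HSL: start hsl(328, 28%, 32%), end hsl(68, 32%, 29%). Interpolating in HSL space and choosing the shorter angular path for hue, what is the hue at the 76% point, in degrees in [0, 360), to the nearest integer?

44

Hue: 68 − 328 = -260°, but |-260| > 180 so the shorter arc goes the other way: Δh = -260 + 360 = 100°.
H = 328 + 0.76 × (100) = 404 → 404 → 404 mod 360 = 44°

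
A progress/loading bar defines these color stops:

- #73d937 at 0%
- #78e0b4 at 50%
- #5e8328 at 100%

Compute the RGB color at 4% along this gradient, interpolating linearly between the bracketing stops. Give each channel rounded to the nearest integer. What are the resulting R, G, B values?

4% lies between the 0% and 50% stops, so the local fraction is t = (4 − 0)/(50 − 0) = 4/50 ≈ 0.08.
#73d937 → (115, 217, 55); #78e0b4 → (120, 224, 180).
R = 115 + 0.08 × (120 − 115) = 115.4 → 115
G = 217 + 0.08 × (224 − 217) = 217.56 → 218
B = 55 + 0.08 × (180 − 55) = 65 → 65

(115, 218, 65)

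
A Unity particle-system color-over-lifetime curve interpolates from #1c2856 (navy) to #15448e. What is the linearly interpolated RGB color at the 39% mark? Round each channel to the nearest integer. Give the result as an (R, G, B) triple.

#1c2856 → (28, 40, 86); #15448e → (21, 68, 142).
39% corresponds to t = 0.39.
R = 28 + 0.39 × (21 − 28) = 28 + 0.39 × -7 = 25.27 → 25
G = 40 + 0.39 × (68 − 40) = 40 + 0.39 × 28 = 50.92 → 51
B = 86 + 0.39 × (142 − 86) = 86 + 0.39 × 56 = 107.84 → 108

(25, 51, 108)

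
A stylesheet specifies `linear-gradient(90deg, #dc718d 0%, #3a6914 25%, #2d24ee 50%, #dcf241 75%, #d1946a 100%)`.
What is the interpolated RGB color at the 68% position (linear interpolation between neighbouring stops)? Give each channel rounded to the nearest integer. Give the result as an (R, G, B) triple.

68% lies between the 50% and 75% stops, so the local fraction is t = (68 − 50)/(75 − 50) = 18/25 ≈ 0.72.
#2d24ee → (45, 36, 238); #dcf241 → (220, 242, 65).
R = 45 + 0.72 × (220 − 45) = 171 → 171
G = 36 + 0.72 × (242 − 36) = 184.32 → 184
B = 238 + 0.72 × (65 − 238) = 113.44 → 113

(171, 184, 113)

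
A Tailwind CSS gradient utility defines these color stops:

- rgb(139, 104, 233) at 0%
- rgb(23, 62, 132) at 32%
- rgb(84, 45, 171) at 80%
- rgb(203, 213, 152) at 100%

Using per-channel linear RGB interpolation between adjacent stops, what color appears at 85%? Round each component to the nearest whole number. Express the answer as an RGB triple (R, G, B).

(114, 87, 166)

85% lies between the 80% and 100% stops, so the local fraction is t = (85 − 80)/(100 − 80) = 5/20 ≈ 0.25.
R = 84 + 0.25 × (203 − 84) = 113.75 → 114
G = 45 + 0.25 × (213 − 45) = 87 → 87
B = 171 + 0.25 × (152 − 171) = 166.25 → 166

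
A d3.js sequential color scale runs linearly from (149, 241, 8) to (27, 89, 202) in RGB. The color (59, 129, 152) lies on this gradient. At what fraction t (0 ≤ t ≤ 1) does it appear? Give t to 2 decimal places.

0.74

Invert the lerp on the B channel (largest span, 194): t = (152 − 8) / (202 − 8) = 144/194 = 0.74227.
Check on R: (59 − 149)/(27 − 149) = 0.7377 ✓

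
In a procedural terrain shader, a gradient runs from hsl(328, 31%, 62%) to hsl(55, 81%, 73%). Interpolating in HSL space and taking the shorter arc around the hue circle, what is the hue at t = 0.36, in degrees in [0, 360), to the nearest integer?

359

Hue: 55 − 328 = -273°, but |-273| > 180 so the shorter arc goes the other way: Δh = -273 + 360 = 87°.
H = 328 + 0.36 × (87) = 359.32 → 359°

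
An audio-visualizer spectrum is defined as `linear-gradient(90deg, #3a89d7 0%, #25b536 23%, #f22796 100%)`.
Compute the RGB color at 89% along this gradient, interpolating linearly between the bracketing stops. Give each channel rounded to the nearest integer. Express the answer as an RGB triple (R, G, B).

(213, 59, 136)

89% lies between the 23% and 100% stops, so the local fraction is t = (89 − 23)/(100 − 23) = 66/77 ≈ 0.8571.
#25b536 → (37, 181, 54); #f22796 → (242, 39, 150).
R = 37 + 0.8571 × (242 − 37) = 212.706 → 213
G = 181 + 0.8571 × (39 − 181) = 59.292 → 59
B = 54 + 0.8571 × (150 − 54) = 136.282 → 136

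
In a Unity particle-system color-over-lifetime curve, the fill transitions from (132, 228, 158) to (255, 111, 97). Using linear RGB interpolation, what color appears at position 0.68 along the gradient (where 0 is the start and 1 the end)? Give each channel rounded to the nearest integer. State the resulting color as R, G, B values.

(216, 148, 117)

R = 132 + 0.68 × (255 − 132) = 132 + 0.68 × 123 = 215.64 → 216
G = 228 + 0.68 × (111 − 228) = 228 + 0.68 × -117 = 148.44 → 148
B = 158 + 0.68 × (97 − 158) = 158 + 0.68 × -61 = 116.52 → 117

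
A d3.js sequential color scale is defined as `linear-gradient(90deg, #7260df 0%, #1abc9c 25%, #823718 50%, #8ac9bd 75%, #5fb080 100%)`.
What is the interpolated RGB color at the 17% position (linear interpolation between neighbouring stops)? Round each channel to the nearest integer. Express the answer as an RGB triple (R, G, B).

(54, 159, 177)

17% lies between the 0% and 25% stops, so the local fraction is t = (17 − 0)/(25 − 0) = 17/25 ≈ 0.68.
#7260df → (114, 96, 223); #1abc9c → (26, 188, 156).
R = 114 + 0.68 × (26 − 114) = 54.16 → 54
G = 96 + 0.68 × (188 − 96) = 158.56 → 159
B = 223 + 0.68 × (156 − 223) = 177.44 → 177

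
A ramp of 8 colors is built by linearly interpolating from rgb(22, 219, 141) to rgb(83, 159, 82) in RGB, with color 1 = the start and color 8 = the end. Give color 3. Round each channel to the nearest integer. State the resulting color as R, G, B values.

(39, 202, 124)

With 8 swatches and endpoints inclusive, swatch 3 sits at t = (3 − 1)/(8 − 1) = 2/7 ≈ 0.2857.
R = 22 + 0.2857 × (83 − 22) = 39.428 → 39
G = 219 + 0.2857 × (159 − 219) = 201.858 → 202
B = 141 + 0.2857 × (82 − 141) = 124.144 → 124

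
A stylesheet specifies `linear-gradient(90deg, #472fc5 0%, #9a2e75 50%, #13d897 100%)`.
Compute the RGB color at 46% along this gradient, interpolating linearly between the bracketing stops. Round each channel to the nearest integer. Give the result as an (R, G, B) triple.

46% lies between the 0% and 50% stops, so the local fraction is t = (46 − 0)/(50 − 0) = 46/50 ≈ 0.92.
#472fc5 → (71, 47, 197); #9a2e75 → (154, 46, 117).
R = 71 + 0.92 × (154 − 71) = 147.36 → 147
G = 47 + 0.92 × (46 − 47) = 46.08 → 46
B = 197 + 0.92 × (117 − 197) = 123.4 → 123

(147, 46, 123)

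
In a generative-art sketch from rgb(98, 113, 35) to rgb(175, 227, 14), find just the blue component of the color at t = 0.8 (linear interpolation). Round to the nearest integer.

18

B = 35 + 0.8 × (14 − 35) = 18.2 → 18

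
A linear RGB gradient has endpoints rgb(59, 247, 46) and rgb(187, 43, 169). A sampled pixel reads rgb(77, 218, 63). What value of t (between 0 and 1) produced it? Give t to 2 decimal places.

Invert the lerp on the G channel (largest span, 204): t = (218 − 247) / (43 − 247) = -29/-204 = 0.14216.
Check on R: (77 − 59)/(187 − 59) = 0.1406 ✓

0.14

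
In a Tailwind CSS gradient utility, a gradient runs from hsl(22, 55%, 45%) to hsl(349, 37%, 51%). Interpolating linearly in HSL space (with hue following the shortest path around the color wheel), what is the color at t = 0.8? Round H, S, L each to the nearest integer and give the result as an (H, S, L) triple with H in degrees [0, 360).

(356, 41, 50)

Hue: 349 − 22 = 327°, but |327| > 180 so the shorter arc goes the other way: Δh = 327 − 360 = -33°.
H = 22 + 0.8 × (-33) = -4.4 → -4 → -4 mod 360 = 356°
S = 55 + 0.8 × (37 − 55) = 40.6 → 41%
L = 45 + 0.8 × (51 − 45) = 49.8 → 50%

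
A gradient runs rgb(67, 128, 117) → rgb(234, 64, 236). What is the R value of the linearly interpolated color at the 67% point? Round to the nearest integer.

179

R = 67 + 0.67 × (234 − 67) = 178.89 → 179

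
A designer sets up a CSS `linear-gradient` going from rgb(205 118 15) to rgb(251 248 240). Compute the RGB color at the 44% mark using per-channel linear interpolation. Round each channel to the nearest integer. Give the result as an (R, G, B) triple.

(225, 175, 114)

44% corresponds to t = 0.44.
R = 205 + 0.44 × (251 − 205) = 205 + 0.44 × 46 = 225.24 → 225
G = 118 + 0.44 × (248 − 118) = 118 + 0.44 × 130 = 175.2 → 175
B = 15 + 0.44 × (240 − 15) = 15 + 0.44 × 225 = 114 → 114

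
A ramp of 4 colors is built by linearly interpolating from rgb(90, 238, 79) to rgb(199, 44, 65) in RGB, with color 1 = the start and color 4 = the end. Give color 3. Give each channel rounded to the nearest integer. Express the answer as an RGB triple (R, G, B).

With 4 swatches and endpoints inclusive, swatch 3 sits at t = (3 − 1)/(4 − 1) = 2/3 ≈ 0.6667.
R = 90 + 0.6667 × (199 − 90) = 162.67 → 163
G = 238 + 0.6667 × (44 − 238) = 108.66 → 109
B = 79 + 0.6667 × (65 − 79) = 69.666 → 70

(163, 109, 70)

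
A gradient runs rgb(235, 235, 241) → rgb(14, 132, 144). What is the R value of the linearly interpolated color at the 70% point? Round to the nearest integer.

R = 235 + 0.7 × (14 − 235) = 80.3 → 80

80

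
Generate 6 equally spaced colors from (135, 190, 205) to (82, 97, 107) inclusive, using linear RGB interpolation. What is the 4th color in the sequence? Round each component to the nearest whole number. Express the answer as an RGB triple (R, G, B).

With 6 swatches and endpoints inclusive, swatch 4 sits at t = (4 − 1)/(6 − 1) = 3/5 ≈ 0.6.
R = 135 + 0.6 × (82 − 135) = 103.2 → 103
G = 190 + 0.6 × (97 − 190) = 134.2 → 134
B = 205 + 0.6 × (107 − 205) = 146.2 → 146

(103, 134, 146)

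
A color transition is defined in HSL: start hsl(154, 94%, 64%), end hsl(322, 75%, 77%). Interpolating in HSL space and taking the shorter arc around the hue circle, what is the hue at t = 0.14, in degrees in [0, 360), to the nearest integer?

178

Hue arc: Δh = 322 − 154 = 168° (|Δh| ≤ 180, already the shorter path).
H = 154 + 0.14 × (168) = 177.52 → 178°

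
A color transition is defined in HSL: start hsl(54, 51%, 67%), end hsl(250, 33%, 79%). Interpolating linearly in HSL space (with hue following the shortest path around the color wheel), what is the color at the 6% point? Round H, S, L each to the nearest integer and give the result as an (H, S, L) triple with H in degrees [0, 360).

Hue: 250 − 54 = 196°, but |196| > 180 so the shorter arc goes the other way: Δh = 196 − 360 = -164°.
H = 54 + 0.06 × (-164) = 44.16 → 44°
S = 51 + 0.06 × (33 − 51) = 49.92 → 50%
L = 67 + 0.06 × (79 − 67) = 67.72 → 68%

(44, 50, 68)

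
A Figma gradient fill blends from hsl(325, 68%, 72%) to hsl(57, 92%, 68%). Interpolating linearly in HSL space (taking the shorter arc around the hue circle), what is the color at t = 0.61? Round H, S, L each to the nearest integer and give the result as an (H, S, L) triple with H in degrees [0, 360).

(21, 83, 70)

Hue: 57 − 325 = -268°, but |-268| > 180 so the shorter arc goes the other way: Δh = -268 + 360 = 92°.
H = 325 + 0.61 × (92) = 381.12 → 381 → 381 mod 360 = 21°
S = 68 + 0.61 × (92 − 68) = 82.64 → 83%
L = 72 + 0.61 × (68 − 72) = 69.56 → 70%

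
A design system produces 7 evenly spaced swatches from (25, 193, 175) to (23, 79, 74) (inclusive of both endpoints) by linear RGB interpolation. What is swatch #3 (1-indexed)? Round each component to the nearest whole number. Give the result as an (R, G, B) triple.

With 7 swatches and endpoints inclusive, swatch 3 sits at t = (3 − 1)/(7 − 1) = 2/6 ≈ 0.3333.
R = 25 + 0.3333 × (23 − 25) = 24.333 → 24
G = 193 + 0.3333 × (79 − 193) = 155.004 → 155
B = 175 + 0.3333 × (74 − 175) = 141.337 → 141

(24, 155, 141)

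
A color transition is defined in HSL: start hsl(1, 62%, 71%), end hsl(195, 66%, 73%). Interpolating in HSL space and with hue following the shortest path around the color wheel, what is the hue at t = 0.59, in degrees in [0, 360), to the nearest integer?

Hue: 195 − 1 = 194°, but |194| > 180 so the shorter arc goes the other way: Δh = 194 − 360 = -166°.
H = 1 + 0.59 × (-166) = -96.94 → -97 → -97 mod 360 = 263°

263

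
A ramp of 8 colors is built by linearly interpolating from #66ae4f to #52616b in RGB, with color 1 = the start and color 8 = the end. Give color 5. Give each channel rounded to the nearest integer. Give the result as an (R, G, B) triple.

(91, 130, 95)

With 8 swatches and endpoints inclusive, swatch 5 sits at t = (5 − 1)/(8 − 1) = 4/7 ≈ 0.5714.
#66ae4f → (102, 174, 79); #52616b → (82, 97, 107).
R = 102 + 0.5714 × (82 − 102) = 90.572 → 91
G = 174 + 0.5714 × (97 − 174) = 130.002 → 130
B = 79 + 0.5714 × (107 − 79) = 94.999 → 95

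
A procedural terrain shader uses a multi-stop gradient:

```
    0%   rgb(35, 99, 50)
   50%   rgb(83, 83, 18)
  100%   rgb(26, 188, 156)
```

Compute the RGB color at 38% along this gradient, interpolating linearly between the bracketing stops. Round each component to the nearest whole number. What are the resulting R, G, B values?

38% lies between the 0% and 50% stops, so the local fraction is t = (38 − 0)/(50 − 0) = 38/50 ≈ 0.76.
R = 35 + 0.76 × (83 − 35) = 71.48 → 71
G = 99 + 0.76 × (83 − 99) = 86.84 → 87
B = 50 + 0.76 × (18 − 50) = 25.68 → 26

(71, 87, 26)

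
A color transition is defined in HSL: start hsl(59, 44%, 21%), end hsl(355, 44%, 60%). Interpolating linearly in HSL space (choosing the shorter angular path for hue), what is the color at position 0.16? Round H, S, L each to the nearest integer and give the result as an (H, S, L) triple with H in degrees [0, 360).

Hue: 355 − 59 = 296°, but |296| > 180 so the shorter arc goes the other way: Δh = 296 − 360 = -64°.
H = 59 + 0.16 × (-64) = 48.76 → 49°
S = 44 + 0.16 × (44 − 44) = 44 → 44%
L = 21 + 0.16 × (60 − 21) = 27.24 → 27%

(49, 44, 27)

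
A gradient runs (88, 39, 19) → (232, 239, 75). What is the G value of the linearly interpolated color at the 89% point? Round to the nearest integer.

G = 39 + 0.89 × (239 − 39) = 217 → 217

217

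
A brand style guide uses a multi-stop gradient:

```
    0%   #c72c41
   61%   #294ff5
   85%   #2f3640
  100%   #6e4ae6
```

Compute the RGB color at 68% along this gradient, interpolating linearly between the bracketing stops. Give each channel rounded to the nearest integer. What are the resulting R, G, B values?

(43, 72, 192)

68% lies between the 61% and 85% stops, so the local fraction is t = (68 − 61)/(85 − 61) = 7/24 ≈ 0.2917.
#294ff5 → (41, 79, 245); #2f3640 → (47, 54, 64).
R = 41 + 0.2917 × (47 − 41) = 42.75 → 43
G = 79 + 0.2917 × (54 − 79) = 71.707 → 72
B = 245 + 0.2917 × (64 − 245) = 192.202 → 192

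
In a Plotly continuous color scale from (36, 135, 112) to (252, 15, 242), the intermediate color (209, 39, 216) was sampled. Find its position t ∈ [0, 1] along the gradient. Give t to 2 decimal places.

0.80

Invert the lerp on the R channel (largest span, 216): t = (209 − 36) / (252 − 36) = 173/216 = 0.80093.
Check on G: (39 − 135)/(15 − 135) = 0.8 ✓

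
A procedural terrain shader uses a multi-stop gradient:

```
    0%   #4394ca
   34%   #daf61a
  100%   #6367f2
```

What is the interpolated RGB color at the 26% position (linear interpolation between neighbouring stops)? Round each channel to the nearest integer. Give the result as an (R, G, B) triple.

26% lies between the 0% and 34% stops, so the local fraction is t = (26 − 0)/(34 − 0) = 26/34 ≈ 0.7647.
#4394ca → (67, 148, 202); #daf61a → (218, 246, 26).
R = 67 + 0.7647 × (218 − 67) = 182.47 → 182
G = 148 + 0.7647 × (246 − 148) = 222.941 → 223
B = 202 + 0.7647 × (26 − 202) = 67.413 → 67

(182, 223, 67)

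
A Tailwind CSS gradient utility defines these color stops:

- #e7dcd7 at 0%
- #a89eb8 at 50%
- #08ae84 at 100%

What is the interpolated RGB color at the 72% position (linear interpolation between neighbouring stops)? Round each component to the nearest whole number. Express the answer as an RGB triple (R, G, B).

72% lies between the 50% and 100% stops, so the local fraction is t = (72 − 50)/(100 − 50) = 22/50 ≈ 0.44.
#a89eb8 → (168, 158, 184); #08ae84 → (8, 174, 132).
R = 168 + 0.44 × (8 − 168) = 97.6 → 98
G = 158 + 0.44 × (174 − 158) = 165.04 → 165
B = 184 + 0.44 × (132 − 184) = 161.12 → 161

(98, 165, 161)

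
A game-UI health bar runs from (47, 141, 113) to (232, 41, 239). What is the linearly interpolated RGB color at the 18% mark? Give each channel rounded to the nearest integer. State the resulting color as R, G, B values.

(80, 123, 136)

18% corresponds to t = 0.18.
R = 47 + 0.18 × (232 − 47) = 47 + 0.18 × 185 = 80.3 → 80
G = 141 + 0.18 × (41 − 141) = 141 + 0.18 × -100 = 123 → 123
B = 113 + 0.18 × (239 − 113) = 113 + 0.18 × 126 = 135.68 → 136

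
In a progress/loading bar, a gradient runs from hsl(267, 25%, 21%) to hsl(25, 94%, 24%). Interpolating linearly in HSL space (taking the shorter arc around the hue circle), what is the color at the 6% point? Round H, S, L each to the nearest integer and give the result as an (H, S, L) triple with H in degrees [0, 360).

Hue: 25 − 267 = -242°, but |-242| > 180 so the shorter arc goes the other way: Δh = -242 + 360 = 118°.
H = 267 + 0.06 × (118) = 274.08 → 274°
S = 25 + 0.06 × (94 − 25) = 29.14 → 29%
L = 21 + 0.06 × (24 − 21) = 21.18 → 21%

(274, 29, 21)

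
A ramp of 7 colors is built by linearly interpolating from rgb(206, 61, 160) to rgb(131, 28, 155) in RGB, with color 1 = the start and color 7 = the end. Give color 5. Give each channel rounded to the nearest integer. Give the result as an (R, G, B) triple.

With 7 swatches and endpoints inclusive, swatch 5 sits at t = (5 − 1)/(7 − 1) = 4/6 ≈ 0.6667.
R = 206 + 0.6667 × (131 − 206) = 155.998 → 156
G = 61 + 0.6667 × (28 − 61) = 38.999 → 39
B = 160 + 0.6667 × (155 − 160) = 156.667 → 157

(156, 39, 157)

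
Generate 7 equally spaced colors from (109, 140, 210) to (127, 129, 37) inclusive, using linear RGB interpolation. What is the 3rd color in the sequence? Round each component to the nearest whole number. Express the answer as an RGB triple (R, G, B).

With 7 swatches and endpoints inclusive, swatch 3 sits at t = (3 − 1)/(7 − 1) = 2/6 ≈ 0.3333.
R = 109 + 0.3333 × (127 − 109) = 114.999 → 115
G = 140 + 0.3333 × (129 − 140) = 136.334 → 136
B = 210 + 0.3333 × (37 − 210) = 152.339 → 152

(115, 136, 152)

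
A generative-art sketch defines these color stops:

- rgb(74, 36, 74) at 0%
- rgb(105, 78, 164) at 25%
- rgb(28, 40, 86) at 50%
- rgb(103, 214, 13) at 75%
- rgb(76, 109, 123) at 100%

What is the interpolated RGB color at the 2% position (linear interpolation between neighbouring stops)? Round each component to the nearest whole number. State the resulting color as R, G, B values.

2% lies between the 0% and 25% stops, so the local fraction is t = (2 − 0)/(25 − 0) = 2/25 ≈ 0.08.
R = 74 + 0.08 × (105 − 74) = 76.48 → 76
G = 36 + 0.08 × (78 − 36) = 39.36 → 39
B = 74 + 0.08 × (164 − 74) = 81.2 → 81

(76, 39, 81)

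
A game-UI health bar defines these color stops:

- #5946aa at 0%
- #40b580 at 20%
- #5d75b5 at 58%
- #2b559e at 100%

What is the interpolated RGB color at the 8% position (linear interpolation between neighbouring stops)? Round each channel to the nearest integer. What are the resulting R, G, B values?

(79, 114, 153)

8% lies between the 0% and 20% stops, so the local fraction is t = (8 − 0)/(20 − 0) = 8/20 ≈ 0.4.
#5946aa → (89, 70, 170); #40b580 → (64, 181, 128).
R = 89 + 0.4 × (64 − 89) = 79 → 79
G = 70 + 0.4 × (181 − 70) = 114.4 → 114
B = 170 + 0.4 × (128 − 170) = 153.2 → 153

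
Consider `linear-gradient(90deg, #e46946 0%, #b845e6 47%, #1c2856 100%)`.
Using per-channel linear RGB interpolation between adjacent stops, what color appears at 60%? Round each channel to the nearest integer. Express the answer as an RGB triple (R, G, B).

(146, 62, 195)

60% lies between the 47% and 100% stops, so the local fraction is t = (60 − 47)/(100 − 47) = 13/53 ≈ 0.2453.
#b845e6 → (184, 69, 230); #1c2856 → (28, 40, 86).
R = 184 + 0.2453 × (28 − 184) = 145.733 → 146
G = 69 + 0.2453 × (40 − 69) = 61.886 → 62
B = 230 + 0.2453 × (86 − 230) = 194.677 → 195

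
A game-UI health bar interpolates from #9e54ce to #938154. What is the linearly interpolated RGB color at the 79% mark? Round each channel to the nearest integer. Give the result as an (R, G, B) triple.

#9e54ce → (158, 84, 206); #938154 → (147, 129, 84).
79% corresponds to t = 0.79.
R = 158 + 0.79 × (147 − 158) = 158 + 0.79 × -11 = 149.31 → 149
G = 84 + 0.79 × (129 − 84) = 84 + 0.79 × 45 = 119.55 → 120
B = 206 + 0.79 × (84 − 206) = 206 + 0.79 × -122 = 109.62 → 110

(149, 120, 110)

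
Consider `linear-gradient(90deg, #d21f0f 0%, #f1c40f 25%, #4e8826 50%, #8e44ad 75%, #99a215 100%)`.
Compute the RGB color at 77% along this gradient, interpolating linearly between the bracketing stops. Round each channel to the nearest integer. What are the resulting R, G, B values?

(143, 76, 161)

77% lies between the 75% and 100% stops, so the local fraction is t = (77 − 75)/(100 − 75) = 2/25 ≈ 0.08.
#8e44ad → (142, 68, 173); #99a215 → (153, 162, 21).
R = 142 + 0.08 × (153 − 142) = 142.88 → 143
G = 68 + 0.08 × (162 − 68) = 75.52 → 76
B = 173 + 0.08 × (21 − 173) = 160.84 → 161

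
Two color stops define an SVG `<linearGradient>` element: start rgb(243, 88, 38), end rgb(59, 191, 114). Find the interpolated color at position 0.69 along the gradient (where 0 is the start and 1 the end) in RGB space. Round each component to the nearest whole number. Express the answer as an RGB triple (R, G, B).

R = 243 + 0.69 × (59 − 243) = 243 + 0.69 × -184 = 116.04 → 116
G = 88 + 0.69 × (191 − 88) = 88 + 0.69 × 103 = 159.07 → 159
B = 38 + 0.69 × (114 − 38) = 38 + 0.69 × 76 = 90.44 → 90

(116, 159, 90)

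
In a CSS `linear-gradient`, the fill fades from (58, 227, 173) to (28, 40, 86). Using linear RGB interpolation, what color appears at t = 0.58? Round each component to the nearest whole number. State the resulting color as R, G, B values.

(41, 119, 123)

R = 58 + 0.58 × (28 − 58) = 58 + 0.58 × -30 = 40.6 → 41
G = 227 + 0.58 × (40 − 227) = 227 + 0.58 × -187 = 118.54 → 119
B = 173 + 0.58 × (86 − 173) = 173 + 0.58 × -87 = 122.54 → 123
So the blended color is (41, 119, 123), about #29777b.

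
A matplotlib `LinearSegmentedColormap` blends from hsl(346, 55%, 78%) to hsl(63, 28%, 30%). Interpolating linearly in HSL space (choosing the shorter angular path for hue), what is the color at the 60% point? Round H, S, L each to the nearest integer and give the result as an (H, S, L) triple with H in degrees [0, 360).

Hue: 63 − 346 = -283°, but |-283| > 180 so the shorter arc goes the other way: Δh = -283 + 360 = 77°.
H = 346 + 0.6 × (77) = 392.2 → 392 → 392 mod 360 = 32°
S = 55 + 0.6 × (28 − 55) = 38.8 → 39%
L = 78 + 0.6 × (30 − 78) = 49.2 → 49%

(32, 39, 49)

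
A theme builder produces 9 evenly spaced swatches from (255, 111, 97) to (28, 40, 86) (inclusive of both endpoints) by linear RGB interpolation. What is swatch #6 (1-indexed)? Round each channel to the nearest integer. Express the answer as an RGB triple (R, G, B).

With 9 swatches and endpoints inclusive, swatch 6 sits at t = (6 − 1)/(9 − 1) = 5/8 ≈ 0.625.
R = 255 + 0.625 × (28 − 255) = 113.125 → 113
G = 111 + 0.625 × (40 − 111) = 66.625 → 67
B = 97 + 0.625 × (86 − 97) = 90.125 → 90

(113, 67, 90)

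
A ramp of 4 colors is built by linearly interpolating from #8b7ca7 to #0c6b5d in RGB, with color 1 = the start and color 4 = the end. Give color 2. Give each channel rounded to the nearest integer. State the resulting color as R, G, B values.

With 4 swatches and endpoints inclusive, swatch 2 sits at t = (2 − 1)/(4 − 1) = 1/3 ≈ 0.3333.
#8b7ca7 → (139, 124, 167); #0c6b5d → (12, 107, 93).
R = 139 + 0.3333 × (12 − 139) = 96.671 → 97
G = 124 + 0.3333 × (107 − 124) = 118.334 → 118
B = 167 + 0.3333 × (93 − 167) = 142.336 → 142

(97, 118, 142)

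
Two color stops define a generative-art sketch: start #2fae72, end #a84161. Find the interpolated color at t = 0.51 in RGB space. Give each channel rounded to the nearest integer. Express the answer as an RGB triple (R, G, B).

#2fae72 → (47, 174, 114); #a84161 → (168, 65, 97).
R = 47 + 0.51 × (168 − 47) = 47 + 0.51 × 121 = 108.71 → 109
G = 174 + 0.51 × (65 − 174) = 174 + 0.51 × -109 = 118.41 → 118
B = 114 + 0.51 × (97 − 114) = 114 + 0.51 × -17 = 105.33 → 105
So the blended color is (109, 118, 105), about #6d7669.

(109, 118, 105)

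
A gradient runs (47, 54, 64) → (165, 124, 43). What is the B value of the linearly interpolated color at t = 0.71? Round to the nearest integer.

49

B = 64 + 0.71 × (43 − 64) = 49.09 → 49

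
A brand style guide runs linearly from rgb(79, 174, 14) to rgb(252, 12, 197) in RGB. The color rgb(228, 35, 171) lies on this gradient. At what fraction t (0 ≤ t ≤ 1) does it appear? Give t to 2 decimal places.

0.86

Invert the lerp on the B channel (largest span, 183): t = (171 − 14) / (197 − 14) = 157/183 = 0.85792.
Check on R: (228 − 79)/(252 − 79) = 0.8613 ✓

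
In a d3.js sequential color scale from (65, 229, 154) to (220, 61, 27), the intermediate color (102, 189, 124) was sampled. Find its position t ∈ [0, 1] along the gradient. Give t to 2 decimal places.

0.24

Invert the lerp on the G channel (largest span, 168): t = (189 − 229) / (61 − 229) = -40/-168 = 0.2381.
Check on R: (102 − 65)/(220 − 65) = 0.2387 ✓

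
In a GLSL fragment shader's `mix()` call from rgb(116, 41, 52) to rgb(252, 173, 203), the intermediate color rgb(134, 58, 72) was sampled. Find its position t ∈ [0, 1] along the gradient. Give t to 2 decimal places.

0.13

Invert the lerp on the B channel (largest span, 151): t = (72 − 52) / (203 − 52) = 20/151 = 0.13245.
Check on R: (134 − 116)/(252 − 116) = 0.1324 ✓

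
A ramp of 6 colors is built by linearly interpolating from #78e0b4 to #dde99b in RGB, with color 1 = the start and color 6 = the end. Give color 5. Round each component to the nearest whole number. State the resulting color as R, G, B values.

With 6 swatches and endpoints inclusive, swatch 5 sits at t = (5 − 1)/(6 − 1) = 4/5 ≈ 0.8.
#78e0b4 → (120, 224, 180); #dde99b → (221, 233, 155).
R = 120 + 0.8 × (221 − 120) = 200.8 → 201
G = 224 + 0.8 × (233 − 224) = 231.2 → 231
B = 180 + 0.8 × (155 − 180) = 160 → 160

(201, 231, 160)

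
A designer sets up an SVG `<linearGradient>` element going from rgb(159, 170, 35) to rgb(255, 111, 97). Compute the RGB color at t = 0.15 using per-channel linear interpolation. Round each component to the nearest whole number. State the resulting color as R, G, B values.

(173, 161, 44)

R = 159 + 0.15 × (255 − 159) = 159 + 0.15 × 96 = 173.4 → 173
G = 170 + 0.15 × (111 − 170) = 170 + 0.15 × -59 = 161.15 → 161
B = 35 + 0.15 × (97 − 35) = 35 + 0.15 × 62 = 44.3 → 44
So the blended color is (173, 161, 44), about #ada12c.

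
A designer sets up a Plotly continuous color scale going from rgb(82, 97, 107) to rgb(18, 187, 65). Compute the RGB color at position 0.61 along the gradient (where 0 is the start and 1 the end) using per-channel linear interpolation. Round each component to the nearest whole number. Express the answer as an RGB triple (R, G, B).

(43, 152, 81)

R = 82 + 0.61 × (18 − 82) = 82 + 0.61 × -64 = 42.96 → 43
G = 97 + 0.61 × (187 − 97) = 97 + 0.61 × 90 = 151.9 → 152
B = 107 + 0.61 × (65 − 107) = 107 + 0.61 × -42 = 81.38 → 81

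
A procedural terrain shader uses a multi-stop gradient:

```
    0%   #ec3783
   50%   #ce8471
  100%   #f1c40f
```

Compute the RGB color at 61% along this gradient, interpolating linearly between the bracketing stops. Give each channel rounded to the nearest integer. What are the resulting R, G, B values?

61% lies between the 50% and 100% stops, so the local fraction is t = (61 − 50)/(100 − 50) = 11/50 ≈ 0.22.
#ce8471 → (206, 132, 113); #f1c40f → (241, 196, 15).
R = 206 + 0.22 × (241 − 206) = 213.7 → 214
G = 132 + 0.22 × (196 − 132) = 146.08 → 146
B = 113 + 0.22 × (15 − 113) = 91.44 → 91

(214, 146, 91)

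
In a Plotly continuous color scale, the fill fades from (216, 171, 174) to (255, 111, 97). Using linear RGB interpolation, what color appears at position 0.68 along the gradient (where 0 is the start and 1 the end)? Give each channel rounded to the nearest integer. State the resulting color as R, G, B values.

R = 216 + 0.68 × (255 − 216) = 216 + 0.68 × 39 = 242.52 → 243
G = 171 + 0.68 × (111 − 171) = 171 + 0.68 × -60 = 130.2 → 130
B = 174 + 0.68 × (97 − 174) = 174 + 0.68 × -77 = 121.64 → 122

(243, 130, 122)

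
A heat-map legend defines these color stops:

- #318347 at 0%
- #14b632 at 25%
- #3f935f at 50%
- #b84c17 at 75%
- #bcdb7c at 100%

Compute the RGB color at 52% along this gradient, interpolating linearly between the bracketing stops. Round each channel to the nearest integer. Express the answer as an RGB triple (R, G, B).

52% lies between the 50% and 75% stops, so the local fraction is t = (52 − 50)/(75 − 50) = 2/25 ≈ 0.08.
#3f935f → (63, 147, 95); #b84c17 → (184, 76, 23).
R = 63 + 0.08 × (184 − 63) = 72.68 → 73
G = 147 + 0.08 × (76 − 147) = 141.32 → 141
B = 95 + 0.08 × (23 − 95) = 89.24 → 89

(73, 141, 89)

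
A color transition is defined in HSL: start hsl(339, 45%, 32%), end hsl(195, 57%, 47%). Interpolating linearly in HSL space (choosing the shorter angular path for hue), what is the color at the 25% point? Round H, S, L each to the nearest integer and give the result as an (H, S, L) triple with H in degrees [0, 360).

Hue arc: Δh = 195 − 339 = -144° (|Δh| ≤ 180, already the shorter path).
H = 339 + 0.25 × (-144) = 303 → 303°
S = 45 + 0.25 × (57 − 45) = 48 → 48%
L = 32 + 0.25 × (47 − 32) = 35.75 → 36%

(303, 48, 36)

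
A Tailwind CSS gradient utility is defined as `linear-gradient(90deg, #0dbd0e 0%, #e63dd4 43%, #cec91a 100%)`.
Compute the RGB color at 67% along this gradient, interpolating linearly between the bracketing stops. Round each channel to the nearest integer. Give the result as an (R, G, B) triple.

(220, 120, 134)

67% lies between the 43% and 100% stops, so the local fraction is t = (67 − 43)/(100 − 43) = 24/57 ≈ 0.4211.
#e63dd4 → (230, 61, 212); #cec91a → (206, 201, 26).
R = 230 + 0.4211 × (206 − 230) = 219.894 → 220
G = 61 + 0.4211 × (201 − 61) = 119.954 → 120
B = 212 + 0.4211 × (26 − 212) = 133.675 → 134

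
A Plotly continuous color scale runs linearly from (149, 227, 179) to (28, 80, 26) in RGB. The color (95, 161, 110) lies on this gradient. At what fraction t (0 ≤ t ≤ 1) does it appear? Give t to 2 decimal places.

Invert the lerp on the B channel (largest span, 153): t = (110 − 179) / (26 − 179) = -69/-153 = 0.45098.
Check on R: (95 − 149)/(28 − 149) = 0.4463 ✓

0.45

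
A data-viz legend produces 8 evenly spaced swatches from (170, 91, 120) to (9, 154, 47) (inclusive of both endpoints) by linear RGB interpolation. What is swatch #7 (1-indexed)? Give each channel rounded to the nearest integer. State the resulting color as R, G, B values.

With 8 swatches and endpoints inclusive, swatch 7 sits at t = (7 − 1)/(8 − 1) = 6/7 ≈ 0.8571.
R = 170 + 0.8571 × (9 − 170) = 32.007 → 32
G = 91 + 0.8571 × (154 − 91) = 144.997 → 145
B = 120 + 0.8571 × (47 − 120) = 57.432 → 57

(32, 145, 57)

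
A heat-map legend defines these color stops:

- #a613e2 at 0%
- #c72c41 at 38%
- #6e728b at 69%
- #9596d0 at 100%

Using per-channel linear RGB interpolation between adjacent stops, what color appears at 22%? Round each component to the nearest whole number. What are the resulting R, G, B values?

(185, 33, 133)

22% lies between the 0% and 38% stops, so the local fraction is t = (22 − 0)/(38 − 0) = 22/38 ≈ 0.5789.
#a613e2 → (166, 19, 226); #c72c41 → (199, 44, 65).
R = 166 + 0.5789 × (199 − 166) = 185.104 → 185
G = 19 + 0.5789 × (44 − 19) = 33.472 → 33
B = 226 + 0.5789 × (65 − 226) = 132.797 → 133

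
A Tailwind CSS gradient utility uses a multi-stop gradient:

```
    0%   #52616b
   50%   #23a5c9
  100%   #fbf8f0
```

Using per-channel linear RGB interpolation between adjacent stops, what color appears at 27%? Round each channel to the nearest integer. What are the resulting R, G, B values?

27% lies between the 0% and 50% stops, so the local fraction is t = (27 − 0)/(50 − 0) = 27/50 ≈ 0.54.
#52616b → (82, 97, 107); #23a5c9 → (35, 165, 201).
R = 82 + 0.54 × (35 − 82) = 56.62 → 57
G = 97 + 0.54 × (165 − 97) = 133.72 → 134
B = 107 + 0.54 × (201 − 107) = 157.76 → 158

(57, 134, 158)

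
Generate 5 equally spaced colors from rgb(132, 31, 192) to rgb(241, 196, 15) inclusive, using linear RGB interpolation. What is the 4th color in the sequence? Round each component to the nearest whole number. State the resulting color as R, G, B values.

(214, 155, 59)

With 5 swatches and endpoints inclusive, swatch 4 sits at t = (4 − 1)/(5 − 1) = 3/4 ≈ 0.75.
R = 132 + 0.75 × (241 − 132) = 213.75 → 214
G = 31 + 0.75 × (196 − 31) = 154.75 → 155
B = 192 + 0.75 × (15 − 192) = 59.25 → 59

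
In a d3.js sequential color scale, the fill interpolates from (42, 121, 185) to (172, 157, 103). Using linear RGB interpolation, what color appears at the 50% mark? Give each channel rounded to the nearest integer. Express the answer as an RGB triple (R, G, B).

50% corresponds to t = 0.5.
R = 42 + 0.5 × (172 − 42) = 42 + 0.5 × 130 = 107 → 107
G = 121 + 0.5 × (157 − 121) = 121 + 0.5 × 36 = 139 → 139
B = 185 + 0.5 × (103 − 185) = 185 + 0.5 × -82 = 144 → 144

(107, 139, 144)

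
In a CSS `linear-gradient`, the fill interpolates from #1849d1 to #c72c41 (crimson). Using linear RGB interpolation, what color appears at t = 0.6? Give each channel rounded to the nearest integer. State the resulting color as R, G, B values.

#1849d1 → (24, 73, 209); #c72c41 → (199, 44, 65).
R = 24 + 0.6 × (199 − 24) = 24 + 0.6 × 175 = 129 → 129
G = 73 + 0.6 × (44 − 73) = 73 + 0.6 × -29 = 55.6 → 56
B = 209 + 0.6 × (65 − 209) = 209 + 0.6 × -144 = 122.6 → 123

(129, 56, 123)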